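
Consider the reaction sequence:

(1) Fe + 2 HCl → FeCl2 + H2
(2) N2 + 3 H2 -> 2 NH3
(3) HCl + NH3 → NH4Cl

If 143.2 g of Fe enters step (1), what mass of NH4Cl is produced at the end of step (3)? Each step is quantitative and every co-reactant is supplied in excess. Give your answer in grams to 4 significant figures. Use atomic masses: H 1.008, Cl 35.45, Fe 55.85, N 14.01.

M(Fe) = 55.85 g/mol.
M(NH4Cl) = 14.01 + 4(1.008) + 35.45 = 53.492 g/mol.
n(Fe) = 143.2 / 55.85 = 2.5640 mol.
Reaction (1): Fe→H2 ratio 1:1 ⇒ n(H2) = 2.5640 mol.
Reaction (2): H2→NH3 ratio 3:2 ⇒ n(NH3) = 1.7093 mol.
Reaction (3): NH3→NH4Cl ratio 1:1 ⇒ n(NH4Cl) = 1.7093 mol.
Mass of NH4Cl = 1.7093 × 53.492 = 91.436 g.

91.44 g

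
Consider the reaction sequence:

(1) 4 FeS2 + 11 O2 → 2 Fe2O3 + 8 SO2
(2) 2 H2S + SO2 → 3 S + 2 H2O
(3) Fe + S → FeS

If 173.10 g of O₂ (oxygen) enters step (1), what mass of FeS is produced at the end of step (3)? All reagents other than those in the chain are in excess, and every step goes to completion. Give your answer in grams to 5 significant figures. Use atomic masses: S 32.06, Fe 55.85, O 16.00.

M(O2) = 2(16.00) = 32.00 g/mol.
M(FeS) = 55.85 + 32.06 = 87.91 g/mol.
n(O2) = 173.10 / 32.00 = 5.40937 mol.
Reaction (1): O2→SO2 ratio 11:8 ⇒ n(SO2) = 3.93409 mol.
Reaction (2): SO2→S ratio 1:3 ⇒ n(S) = 11.8023 mol.
Reaction (3): S→FeS ratio 1:1 ⇒ n(FeS) = 11.8023 mol.
Mass of FeS = 11.8023 × 87.91 = 1037.54 g.

1037.5 g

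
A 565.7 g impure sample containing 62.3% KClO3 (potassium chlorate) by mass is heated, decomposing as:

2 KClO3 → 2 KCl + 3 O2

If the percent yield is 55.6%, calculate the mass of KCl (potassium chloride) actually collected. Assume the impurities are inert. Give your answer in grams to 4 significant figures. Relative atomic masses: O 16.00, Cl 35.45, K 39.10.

Pure KClO3 available = 565.7 g × 0.623 = 352.43 g.
M(KClO3) = 39.10 + 35.45 + 3(16.00) = 122.55 g/mol.
M(KCl) = 39.10 + 35.45 = 74.55 g/mol.
n(KClO3) = 352.43 g / 122.55 g/mol = 2.8758 mol.
From the equation the KClO3:KCl mole ratio is 2:2, so n(KCl) = 2.8758 × 2/2 = 2.8758 mol.
Mass of KCl = 2.8758 mol × 74.55 g/mol = 214.39 g.
Actual mass collected = 214.39 g × 0.556 = 119.20 g.

119.2 g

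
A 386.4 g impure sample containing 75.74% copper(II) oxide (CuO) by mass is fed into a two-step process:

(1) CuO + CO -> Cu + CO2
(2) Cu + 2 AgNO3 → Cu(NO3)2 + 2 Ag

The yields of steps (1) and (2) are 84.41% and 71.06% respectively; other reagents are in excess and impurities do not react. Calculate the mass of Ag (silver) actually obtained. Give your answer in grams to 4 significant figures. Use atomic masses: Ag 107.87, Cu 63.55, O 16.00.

Pure CuO = 386.4 × 0.7574 = 292.66 g.
M(CuO) = 63.55 + 16.00 = 79.55 g/mol.
M(Ag) = 107.87 g/mol.
n(CuO) = 292.66 / 79.55 = 3.6789 mol.
Step 1 (CuO:Cu = 1:1): theoretical n(Cu) = 3.6789 mol; at 84.41% yield, n(Cu) = 3.1054 mol.
Step 2 (Cu:Ag = 1:2): theoretical n(Ag) = 6.2108 mol, so theoretical mass = 6.2108 × 107.87 = 669.96 g.
At 71.06% yield, actual mass of Ag = 669.96 × 0.7106 = 476.07 g.

476.1 g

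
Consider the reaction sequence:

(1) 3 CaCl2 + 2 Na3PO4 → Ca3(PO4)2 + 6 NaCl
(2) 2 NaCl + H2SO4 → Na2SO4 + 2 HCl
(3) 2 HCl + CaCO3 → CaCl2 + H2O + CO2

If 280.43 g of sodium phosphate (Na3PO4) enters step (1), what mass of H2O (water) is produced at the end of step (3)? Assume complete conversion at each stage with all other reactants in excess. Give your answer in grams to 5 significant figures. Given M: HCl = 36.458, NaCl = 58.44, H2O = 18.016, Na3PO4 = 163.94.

46.226 g

n(Na3PO4) = 280.43 / 163.94 = 1.71056 mol.
Reaction (1): Na3PO4→NaCl ratio 2:6 ⇒ n(NaCl) = 5.13169 mol.
Reaction (2): NaCl→HCl ratio 2:2 ⇒ n(HCl) = 5.13169 mol.
Reaction (3): HCl→H2O ratio 2:1 ⇒ n(H2O) = 2.56585 mol.
Mass of H2O = 2.56585 × 18.016 = 46.2263 g.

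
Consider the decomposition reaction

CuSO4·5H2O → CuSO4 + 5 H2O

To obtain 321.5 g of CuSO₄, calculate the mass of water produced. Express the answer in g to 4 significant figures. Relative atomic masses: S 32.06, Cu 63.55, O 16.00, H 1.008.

181.4 g

M(CuSO4) = 63.55 + 32.06 + 4(16.00) = 159.61 g/mol.
M(H2O) = 2(1.008) + 16.00 = 18.016 g/mol.
n(CuSO4) = 321.50 g / 159.61 g/mol = 2.0143 mol.
From the equation the CuSO4:H2O mole ratio is 1:5, so n(H2O) = 2.0143 × 5/1 = 10.071 mol.
Mass of H2O = 10.071 mol × 18.016 g/mol = 181.45 g.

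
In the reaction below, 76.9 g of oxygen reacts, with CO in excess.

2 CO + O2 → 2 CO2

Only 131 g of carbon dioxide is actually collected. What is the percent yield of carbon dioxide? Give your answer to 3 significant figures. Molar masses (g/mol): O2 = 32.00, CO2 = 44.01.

61.9 %

n(O2) = 76.90 g / 32.00 g/mol = 2.403 mol.
From the equation the O2:CO2 mole ratio is 1:2, so n(CO2) = 2.403 × 2/1 = 4.806 mol.
Mass of CO2 = 4.806 mol × 44.01 g/mol = 211.5 g.
This is the theoretical yield. Percent yield = 131 g / 211.5 g × 100% = 61.93%.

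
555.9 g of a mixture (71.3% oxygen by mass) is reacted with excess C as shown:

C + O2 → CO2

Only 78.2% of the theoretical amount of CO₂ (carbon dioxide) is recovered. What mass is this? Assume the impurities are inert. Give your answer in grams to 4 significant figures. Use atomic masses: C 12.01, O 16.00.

426.3 g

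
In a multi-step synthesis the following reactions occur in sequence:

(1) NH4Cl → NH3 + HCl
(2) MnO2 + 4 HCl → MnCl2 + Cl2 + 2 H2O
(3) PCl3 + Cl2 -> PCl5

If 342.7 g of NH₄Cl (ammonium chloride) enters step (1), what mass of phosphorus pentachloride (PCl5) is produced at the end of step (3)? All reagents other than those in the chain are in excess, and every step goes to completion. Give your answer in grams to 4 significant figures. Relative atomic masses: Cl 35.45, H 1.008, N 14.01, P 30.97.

333.5 g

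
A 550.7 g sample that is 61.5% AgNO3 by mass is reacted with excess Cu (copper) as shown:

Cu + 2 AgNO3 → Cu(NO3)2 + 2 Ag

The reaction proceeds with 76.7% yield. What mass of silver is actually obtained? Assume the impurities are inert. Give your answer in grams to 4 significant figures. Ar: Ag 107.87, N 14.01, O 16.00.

Pure AgNO3 available = 550.7 g × 0.615 = 338.68 g.
M(AgNO3) = 107.87 + 14.01 + 3(16.00) = 169.88 g/mol.
M(Ag) = 107.87 g/mol.
n(AgNO3) = 338.68 g / 169.88 g/mol = 1.9936 mol.
From the equation the AgNO3:Ag mole ratio is 2:2, so n(Ag) = 1.9936 × 2/2 = 1.9936 mol.
Mass of Ag = 1.9936 mol × 107.87 g/mol = 215.05 g.
Actual mass collected = 215.05 g × 0.767 = 164.95 g.

164.9 g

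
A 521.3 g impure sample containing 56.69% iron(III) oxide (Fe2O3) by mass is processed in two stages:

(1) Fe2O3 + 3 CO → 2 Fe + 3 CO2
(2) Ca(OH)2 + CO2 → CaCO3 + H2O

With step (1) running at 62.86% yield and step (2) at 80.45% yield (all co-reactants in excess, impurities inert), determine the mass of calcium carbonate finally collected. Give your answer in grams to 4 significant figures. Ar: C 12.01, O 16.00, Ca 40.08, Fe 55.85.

Pure Fe2O3 = 521.3 × 0.5669 = 295.52 g.
M(Fe2O3) = 2(55.85) + 3(16.00) = 159.70 g/mol.
M(CaCO3) = 40.08 + 12.01 + 3(16.00) = 100.09 g/mol.
n(Fe2O3) = 295.52 / 159.70 = 1.8505 mol.
Step 1 (Fe2O3:CO2 = 1:3): theoretical n(CO2) = 5.5515 mol; at 62.86% yield, n(CO2) = 3.4897 mol.
Step 2 (CO2:CaCO3 = 1:1): theoretical n(CaCO3) = 3.4897 mol, so theoretical mass = 3.4897 × 100.09 = 349.28 g.
At 80.45% yield, actual mass of CaCO3 = 349.28 × 0.8045 = 281.00 g.

281.0 g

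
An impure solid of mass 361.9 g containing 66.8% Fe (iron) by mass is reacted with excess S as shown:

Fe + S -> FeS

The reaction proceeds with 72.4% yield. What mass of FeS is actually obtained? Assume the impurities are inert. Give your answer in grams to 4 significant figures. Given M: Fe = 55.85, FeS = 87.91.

275.5 g

Pure Fe available = 361.9 g × 0.668 = 241.75 g.
n(Fe) = 241.75 g / 55.85 g/mol = 4.3285 mol.
From the equation the Fe:FeS mole ratio is 1:1, so n(FeS) = 4.3285 × 1/1 = 4.3285 mol.
Mass of FeS = 4.3285 mol × 87.91 g/mol = 380.52 g.
Actual mass collected = 380.52 g × 0.724 = 275.50 g.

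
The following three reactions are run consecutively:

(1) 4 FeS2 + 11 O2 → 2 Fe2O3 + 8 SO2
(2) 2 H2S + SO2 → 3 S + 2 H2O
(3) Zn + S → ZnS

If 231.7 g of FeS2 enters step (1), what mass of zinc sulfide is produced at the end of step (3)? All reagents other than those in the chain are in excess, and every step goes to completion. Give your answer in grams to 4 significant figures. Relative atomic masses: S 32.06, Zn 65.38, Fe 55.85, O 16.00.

M(FeS2) = 55.85 + 2(32.06) = 119.97 g/mol.
M(ZnS) = 65.38 + 32.06 = 97.44 g/mol.
n(FeS2) = 231.7 / 119.97 = 1.9313 mol.
Reaction (1): FeS2→SO2 ratio 4:8 ⇒ n(SO2) = 3.8626 mol.
Reaction (2): SO2→S ratio 1:3 ⇒ n(S) = 11.588 mol.
Reaction (3): S→ZnS ratio 1:1 ⇒ n(ZnS) = 11.588 mol.
Mass of ZnS = 11.588 × 97.44 = 1129.1 g.

1129 g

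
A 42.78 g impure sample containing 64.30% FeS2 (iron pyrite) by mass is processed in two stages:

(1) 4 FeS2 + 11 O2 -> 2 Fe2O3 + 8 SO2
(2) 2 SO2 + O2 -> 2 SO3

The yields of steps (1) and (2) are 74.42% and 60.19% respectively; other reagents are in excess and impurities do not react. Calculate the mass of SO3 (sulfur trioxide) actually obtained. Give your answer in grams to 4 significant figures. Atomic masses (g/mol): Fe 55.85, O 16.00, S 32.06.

Pure FeS2 = 42.78 × 0.6430 = 27.508 g.
M(FeS2) = 55.85 + 2(32.06) = 119.97 g/mol.
M(SO3) = 32.06 + 3(16.00) = 80.06 g/mol.
n(FeS2) = 27.508 / 119.97 = 0.22929 mol.
Step 1 (FeS2:SO2 = 4:8): theoretical n(SO2) = 0.45857 mol; at 74.42% yield, n(SO2) = 0.34127 mol.
Step 2 (SO2:SO3 = 2:2): theoretical n(SO3) = 0.34127 mol, so theoretical mass = 0.34127 × 80.06 = 27.322 g.
At 60.19% yield, actual mass of SO3 = 27.322 × 0.6019 = 16.445 g.

16.45 g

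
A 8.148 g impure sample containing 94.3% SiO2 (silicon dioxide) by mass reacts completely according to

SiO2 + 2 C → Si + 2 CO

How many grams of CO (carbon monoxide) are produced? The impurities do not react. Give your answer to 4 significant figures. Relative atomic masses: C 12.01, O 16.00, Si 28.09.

7.163 g

Mass of pure SiO2 = 8.148 g × 0.943 = 7.6836 g.
M(SiO2) = 28.09 + 2(16.00) = 60.09 g/mol.
M(CO) = 12.01 + 16.00 = 28.01 g/mol.
n(SiO2) = 7.6836 g / 60.09 g/mol = 0.12787 mol.
From the equation the SiO2:CO mole ratio is 1:2, so n(CO) = 0.12787 × 2/1 = 0.25574 mol.
Mass of CO = 0.25574 mol × 28.01 g/mol = 7.1631 g.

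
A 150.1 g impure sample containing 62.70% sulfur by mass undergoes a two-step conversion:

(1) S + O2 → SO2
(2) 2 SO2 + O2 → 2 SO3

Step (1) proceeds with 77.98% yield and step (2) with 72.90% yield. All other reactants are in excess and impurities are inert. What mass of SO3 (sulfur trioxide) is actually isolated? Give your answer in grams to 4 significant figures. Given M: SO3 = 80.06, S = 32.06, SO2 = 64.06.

133.6 g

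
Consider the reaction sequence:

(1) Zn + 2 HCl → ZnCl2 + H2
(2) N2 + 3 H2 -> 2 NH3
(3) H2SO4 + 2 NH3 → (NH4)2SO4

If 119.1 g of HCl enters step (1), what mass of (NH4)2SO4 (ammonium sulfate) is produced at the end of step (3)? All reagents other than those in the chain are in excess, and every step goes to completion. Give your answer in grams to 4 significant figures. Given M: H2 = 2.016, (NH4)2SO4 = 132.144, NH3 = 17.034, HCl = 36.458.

n(HCl) = 119.1 / 36.458 = 3.2668 mol.
Reaction (1): HCl→H2 ratio 2:1 ⇒ n(H2) = 1.6334 mol.
Reaction (2): H2→NH3 ratio 3:2 ⇒ n(NH3) = 1.0889 mol.
Reaction (3): NH3→(NH4)2SO4 ratio 2:1 ⇒ n((NH4)2SO4) = 0.54446 mol.
Mass of (NH4)2SO4 = 0.54446 × 132.144 = 71.947 g.

71.95 g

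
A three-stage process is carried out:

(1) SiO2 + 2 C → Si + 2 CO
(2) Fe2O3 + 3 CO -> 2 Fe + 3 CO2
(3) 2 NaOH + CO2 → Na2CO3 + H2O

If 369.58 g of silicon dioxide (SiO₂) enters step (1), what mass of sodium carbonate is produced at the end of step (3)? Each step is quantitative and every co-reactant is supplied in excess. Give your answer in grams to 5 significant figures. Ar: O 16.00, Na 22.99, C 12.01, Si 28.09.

M(SiO2) = 28.09 + 2(16.00) = 60.09 g/mol.
M(Na2CO3) = 2(22.99) + 12.01 + 3(16.00) = 105.99 g/mol.
n(SiO2) = 369.58 / 60.09 = 6.15044 mol.
Reaction (1): SiO2→CO ratio 1:2 ⇒ n(CO) = 12.3009 mol.
Reaction (2): CO→CO2 ratio 3:3 ⇒ n(CO2) = 12.3009 mol.
Reaction (3): CO2→Na2CO3 ratio 1:1 ⇒ n(Na2CO3) = 12.3009 mol.
Mass of Na2CO3 = 12.3009 × 105.99 = 1303.77 g.

1303.8 g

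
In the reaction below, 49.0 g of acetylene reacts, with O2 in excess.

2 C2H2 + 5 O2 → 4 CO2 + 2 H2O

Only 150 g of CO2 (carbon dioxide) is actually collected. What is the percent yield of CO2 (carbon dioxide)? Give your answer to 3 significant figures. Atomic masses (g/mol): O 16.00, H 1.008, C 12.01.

M(C2H2) = 2(12.01) + 2(1.008) = 26.036 g/mol.
M(CO2) = 12.01 + 2(16.00) = 44.01 g/mol.
n(C2H2) = 49.00 g / 26.036 g/mol = 1.882 mol.
From the equation the C2H2:CO2 mole ratio is 2:4, so n(CO2) = 1.882 × 4/2 = 3.764 mol.
Mass of CO2 = 3.764 mol × 44.01 g/mol = 165.7 g.
This is the theoretical yield. Percent yield = 150 g / 165.7 g × 100% = 90.55%.

90.5 %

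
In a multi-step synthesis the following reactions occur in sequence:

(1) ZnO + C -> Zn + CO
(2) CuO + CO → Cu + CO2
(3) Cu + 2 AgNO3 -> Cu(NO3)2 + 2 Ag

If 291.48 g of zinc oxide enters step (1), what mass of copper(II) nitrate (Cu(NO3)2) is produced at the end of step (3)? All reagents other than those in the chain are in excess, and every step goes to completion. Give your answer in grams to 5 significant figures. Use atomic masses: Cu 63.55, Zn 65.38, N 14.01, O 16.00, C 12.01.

M(ZnO) = 65.38 + 16.00 = 81.38 g/mol.
M(Cu(NO3)2) = 63.55 + 2(14.01) + 6(16.00) = 187.57 g/mol.
n(ZnO) = 291.48 / 81.38 = 3.58172 mol.
Reaction (1): ZnO→CO ratio 1:1 ⇒ n(CO) = 3.58172 mol.
Reaction (2): CO→Cu ratio 1:1 ⇒ n(Cu) = 3.58172 mol.
Reaction (3): Cu→Cu(NO3)2 ratio 1:1 ⇒ n(Cu(NO3)2) = 3.58172 mol.
Mass of Cu(NO3)2 = 3.58172 × 187.57 = 671.822 g.

671.82 g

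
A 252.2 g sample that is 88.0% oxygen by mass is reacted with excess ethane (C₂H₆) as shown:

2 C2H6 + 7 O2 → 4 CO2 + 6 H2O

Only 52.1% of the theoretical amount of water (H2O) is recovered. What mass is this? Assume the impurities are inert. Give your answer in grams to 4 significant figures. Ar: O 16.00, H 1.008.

55.80 g

Pure O2 available = 252.2 g × 0.880 = 221.94 g.
M(O2) = 2(16.00) = 32.00 g/mol.
M(H2O) = 2(1.008) + 16.00 = 18.016 g/mol.
n(O2) = 221.94 g / 32.00 g/mol = 6.9355 mol.
From the equation the O2:H2O mole ratio is 7:6, so n(H2O) = 6.9355 × 6/7 = 5.9447 mol.
Mass of H2O = 5.9447 mol × 18.016 g/mol = 107.10 g.
Actual mass collected = 107.10 g × 0.521 = 55.799 g.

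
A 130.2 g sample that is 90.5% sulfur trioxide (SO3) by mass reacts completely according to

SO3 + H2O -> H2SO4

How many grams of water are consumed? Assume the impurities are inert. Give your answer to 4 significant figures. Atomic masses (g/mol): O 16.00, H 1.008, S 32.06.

26.52 g

Mass of pure SO3 = 130.2 g × 0.905 = 117.83 g.
M(SO3) = 32.06 + 3(16.00) = 80.06 g/mol.
M(H2O) = 2(1.008) + 16.00 = 18.016 g/mol.
n(SO3) = 117.83 g / 80.06 g/mol = 1.4718 mol.
From the equation the SO3:H2O mole ratio is 1:1, so n(H2O) = 1.4718 × 1/1 = 1.4718 mol.
Mass of H2O = 1.4718 mol × 18.016 g/mol = 26.516 g.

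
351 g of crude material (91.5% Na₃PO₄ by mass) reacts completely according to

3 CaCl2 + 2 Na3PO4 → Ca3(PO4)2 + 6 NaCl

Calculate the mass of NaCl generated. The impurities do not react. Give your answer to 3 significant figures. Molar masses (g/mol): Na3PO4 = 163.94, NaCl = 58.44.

Mass of pure Na3PO4 = 351 g × 0.915 = 321.2 g.
n(Na3PO4) = 321.2 g / 163.94 g/mol = 1.959 mol.
From the equation the Na3PO4:NaCl mole ratio is 2:6, so n(NaCl) = 1.959 × 6/2 = 5.877 mol.
Mass of NaCl = 5.877 mol × 58.44 g/mol = 343.5 g.

343 g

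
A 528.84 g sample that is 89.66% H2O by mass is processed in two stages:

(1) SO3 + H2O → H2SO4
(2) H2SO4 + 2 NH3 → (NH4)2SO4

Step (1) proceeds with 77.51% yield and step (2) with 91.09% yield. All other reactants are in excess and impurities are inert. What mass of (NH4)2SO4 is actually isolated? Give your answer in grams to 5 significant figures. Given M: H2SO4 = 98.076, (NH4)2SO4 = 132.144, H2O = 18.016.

2455.5 g

Pure H2O = 528.84 × 0.8966 = 474.158 g.
n(H2O) = 474.158 / 18.016 = 26.3187 mol.
Step 1 (H2O:H2SO4 = 1:1): theoretical n(H2SO4) = 26.3187 mol; at 77.51% yield, n(H2SO4) = 20.3996 mol.
Step 2 (H2SO4:(NH4)2SO4 = 1:1): theoretical n((NH4)2SO4) = 20.3996 mol, so theoretical mass = 20.3996 × 132.144 = 2695.69 g.
At 91.09% yield, actual mass of (NH4)2SO4 = 2695.69 × 0.9109 = 2455.50 g.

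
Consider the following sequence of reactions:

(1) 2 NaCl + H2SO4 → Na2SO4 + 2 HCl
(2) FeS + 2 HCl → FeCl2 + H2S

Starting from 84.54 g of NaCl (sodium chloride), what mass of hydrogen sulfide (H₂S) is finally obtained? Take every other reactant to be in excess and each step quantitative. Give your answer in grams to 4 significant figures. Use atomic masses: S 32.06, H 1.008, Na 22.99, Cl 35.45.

24.65 g

M(NaCl) = 22.99 + 35.45 = 58.44 g/mol.
M(H2S) = 2(1.008) + 32.06 = 34.076 g/mol.
n(NaCl) = 84.540 / 58.44 = 1.4466 mol.
Step 1 gives a 2:2 ratio of NaCl to HCl, so n(HCl) = 1.4466 mol.
In step 2 the HCl:H2S ratio is 2:1, so n(H2S) = 0.72331 mol.
Mass of H2S = 0.72331 × 34.076 = 24.647 g.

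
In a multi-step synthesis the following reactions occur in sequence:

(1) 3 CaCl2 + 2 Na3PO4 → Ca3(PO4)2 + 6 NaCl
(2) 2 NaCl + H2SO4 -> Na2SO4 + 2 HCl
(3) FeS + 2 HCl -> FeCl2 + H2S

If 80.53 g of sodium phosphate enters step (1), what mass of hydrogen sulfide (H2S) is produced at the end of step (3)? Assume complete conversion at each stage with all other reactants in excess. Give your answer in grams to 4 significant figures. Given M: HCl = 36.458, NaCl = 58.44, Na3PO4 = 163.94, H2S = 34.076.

n(Na3PO4) = 80.53 / 163.94 = 0.49122 mol.
Reaction (1): Na3PO4→NaCl ratio 2:6 ⇒ n(NaCl) = 1.4736 mol.
Reaction (2): NaCl→HCl ratio 2:2 ⇒ n(HCl) = 1.4736 mol.
Reaction (3): HCl→H2S ratio 2:1 ⇒ n(H2S) = 0.73682 mol.
Mass of H2S = 0.73682 × 34.076 = 25.108 g.

25.11 g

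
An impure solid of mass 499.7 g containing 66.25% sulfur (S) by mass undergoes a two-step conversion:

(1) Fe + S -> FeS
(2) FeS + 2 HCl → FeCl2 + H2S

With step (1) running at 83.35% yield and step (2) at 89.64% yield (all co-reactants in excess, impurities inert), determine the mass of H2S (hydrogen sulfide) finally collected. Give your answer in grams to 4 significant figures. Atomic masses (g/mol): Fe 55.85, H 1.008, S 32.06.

Pure S = 499.7 × 0.6625 = 331.05 g.
M(S) = 32.06 g/mol.
M(H2S) = 2(1.008) + 32.06 = 34.076 g/mol.
n(S) = 331.05 / 32.06 = 10.326 mol.
Step 1 (S:FeS = 1:1): theoretical n(FeS) = 10.326 mol; at 83.35% yield, n(FeS) = 8.6067 mol.
Step 2 (FeS:H2S = 1:1): theoretical n(H2S) = 8.6067 mol, so theoretical mass = 8.6067 × 34.076 = 293.28 g.
At 89.64% yield, actual mass of H2S = 293.28 × 0.8964 = 262.90 g.

262.9 g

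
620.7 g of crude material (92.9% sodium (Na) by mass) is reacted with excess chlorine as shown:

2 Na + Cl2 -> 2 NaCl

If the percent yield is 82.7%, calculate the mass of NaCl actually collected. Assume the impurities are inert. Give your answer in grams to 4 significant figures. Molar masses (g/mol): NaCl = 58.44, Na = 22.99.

Pure Na available = 620.7 g × 0.929 = 576.63 g.
n(Na) = 576.63 g / 22.99 g/mol = 25.082 mol.
From the equation the Na:NaCl mole ratio is 2:2, so n(NaCl) = 25.082 × 2/2 = 25.082 mol.
Mass of NaCl = 25.082 mol × 58.44 g/mol = 1465.8 g.
Actual mass collected = 1465.8 g × 0.827 = 1212.2 g.

1212 g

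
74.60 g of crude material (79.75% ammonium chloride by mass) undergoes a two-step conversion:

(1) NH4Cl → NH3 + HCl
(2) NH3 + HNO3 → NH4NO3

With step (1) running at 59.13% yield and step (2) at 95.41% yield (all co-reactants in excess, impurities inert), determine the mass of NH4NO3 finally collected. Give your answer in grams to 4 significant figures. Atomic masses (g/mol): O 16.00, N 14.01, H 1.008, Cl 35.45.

Pure NH4Cl = 74.60 × 0.7975 = 59.493 g.
M(NH4Cl) = 14.01 + 4(1.008) + 35.45 = 53.492 g/mol.
M(NH4NO3) = 2(14.01) + 4(1.008) + 3(16.00) = 80.052 g/mol.
n(NH4Cl) = 59.493 / 53.492 = 1.1122 mol.
Step 1 (NH4Cl:NH3 = 1:1): theoretical n(NH3) = 1.1122 mol; at 59.13% yield, n(NH3) = 0.65764 mol.
Step 2 (NH3:NH4NO3 = 1:1): theoretical n(NH4NO3) = 0.65764 mol, so theoretical mass = 0.65764 × 80.052 = 52.645 g.
At 95.41% yield, actual mass of NH4NO3 = 52.645 × 0.9541 = 50.229 g.

50.23 g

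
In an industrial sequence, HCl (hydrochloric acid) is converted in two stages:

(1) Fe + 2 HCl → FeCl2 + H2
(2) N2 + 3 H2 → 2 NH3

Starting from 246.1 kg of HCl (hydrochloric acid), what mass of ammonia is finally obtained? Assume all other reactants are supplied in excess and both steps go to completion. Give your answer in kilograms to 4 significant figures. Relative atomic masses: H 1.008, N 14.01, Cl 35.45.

38.33 kg

M(HCl) = 1.008 + 35.45 = 36.458 g/mol.
M(NH3) = 14.01 + 3(1.008) = 17.034 g/mol.
246.1 kg = 246100 g.
n(HCl) = 246100 / 36.458 = 6750.2 mol.
Step 1 gives a 2:1 ratio of HCl to H2, so n(H2) = 3375.1 mol.
In step 2 the H2:NH3 ratio is 3:2, so n(NH3) = 2250.1 mol.
Mass of NH3 = 2250.1 × 17.034 = 38328 g = 38.33 kg.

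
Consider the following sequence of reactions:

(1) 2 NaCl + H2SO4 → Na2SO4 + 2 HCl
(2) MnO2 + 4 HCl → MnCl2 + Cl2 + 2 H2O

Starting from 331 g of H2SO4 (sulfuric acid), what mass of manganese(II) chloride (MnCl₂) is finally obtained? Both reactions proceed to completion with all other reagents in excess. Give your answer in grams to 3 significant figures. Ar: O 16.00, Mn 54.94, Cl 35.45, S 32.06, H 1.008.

M(H2SO4) = 2(1.008) + 32.06 + 4(16.00) = 98.076 g/mol.
M(MnCl2) = 54.94 + 2(35.45) = 125.84 g/mol.
n(H2SO4) = 331.0 / 98.076 = 3.375 mol.
Step 1 gives a 1:2 ratio of H2SO4 to HCl, so n(HCl) = 6.750 mol.
In step 2 the HCl:MnCl2 ratio is 4:1, so n(MnCl2) = 1.687 mol.
Mass of MnCl2 = 1.687 × 125.84 = 212.4 g.

212 g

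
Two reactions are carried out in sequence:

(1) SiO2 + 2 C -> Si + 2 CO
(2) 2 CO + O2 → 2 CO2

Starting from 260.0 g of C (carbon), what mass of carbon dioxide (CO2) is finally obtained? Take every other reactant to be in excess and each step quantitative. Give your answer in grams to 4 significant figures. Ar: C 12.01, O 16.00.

952.8 g

M(C) = 12.01 g/mol.
M(CO2) = 12.01 + 2(16.00) = 44.01 g/mol.
n(C) = 260.00 / 12.01 = 21.649 mol.
Step 1 gives a 2:2 ratio of C to CO, so n(CO) = 21.649 mol.
In step 2 the CO:CO2 ratio is 2:2, so n(CO2) = 21.649 mol.
Mass of CO2 = 21.649 × 44.01 = 952.76 g.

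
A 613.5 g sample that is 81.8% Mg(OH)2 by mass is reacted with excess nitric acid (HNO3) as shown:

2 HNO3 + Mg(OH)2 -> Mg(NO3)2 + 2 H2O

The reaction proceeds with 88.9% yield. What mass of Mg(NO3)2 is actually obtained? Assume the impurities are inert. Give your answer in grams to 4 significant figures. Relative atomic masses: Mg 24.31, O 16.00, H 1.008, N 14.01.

Pure Mg(OH)2 available = 613.5 g × 0.818 = 501.84 g.
M(Mg(OH)2) = 24.31 + 2(16.00) + 2(1.008) = 58.326 g/mol.
M(Mg(NO3)2) = 24.31 + 2(14.01) + 6(16.00) = 148.33 g/mol.
n(Mg(OH)2) = 501.84 g / 58.326 g/mol = 8.6041 mol.
From the equation the Mg(OH)2:Mg(NO3)2 mole ratio is 1:1, so n(Mg(NO3)2) = 8.6041 × 1/1 = 8.6041 mol.
Mass of Mg(NO3)2 = 8.6041 mol × 148.33 g/mol = 1276.2 g.
Actual mass collected = 1276.2 g × 0.889 = 1134.6 g.

1135 g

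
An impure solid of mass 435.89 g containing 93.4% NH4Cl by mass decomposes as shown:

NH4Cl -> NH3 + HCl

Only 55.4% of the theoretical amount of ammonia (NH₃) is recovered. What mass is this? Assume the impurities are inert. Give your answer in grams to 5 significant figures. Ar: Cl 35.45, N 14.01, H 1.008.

71.823 g

Pure NH4Cl available = 435.89 g × 0.934 = 407.121 g.
M(NH4Cl) = 14.01 + 4(1.008) + 35.45 = 53.492 g/mol.
M(NH3) = 14.01 + 3(1.008) = 17.034 g/mol.
n(NH4Cl) = 407.121 g / 53.492 g/mol = 7.61088 mol.
From the equation the NH4Cl:NH3 mole ratio is 1:1, so n(NH3) = 7.61088 × 1/1 = 7.61088 mol.
Mass of NH3 = 7.61088 mol × 17.034 g/mol = 129.644 g.
Actual mass collected = 129.644 g × 0.554 = 71.8226 g.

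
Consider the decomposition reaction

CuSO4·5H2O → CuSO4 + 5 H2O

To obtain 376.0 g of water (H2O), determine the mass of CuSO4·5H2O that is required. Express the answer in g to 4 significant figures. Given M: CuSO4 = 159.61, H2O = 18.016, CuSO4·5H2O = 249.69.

1042 g

n(H2O) = 376.00 g / 18.016 g/mol = 20.870 mol.
From the equation the H2O:CuSO4·5H2O mole ratio is 5:1, so n(CuSO4·5H2O) = 20.870 × 1/5 = 4.1741 mol.
Mass of CuSO4·5H2O = 4.1741 mol × 249.69 g/mol = 1042.2 g.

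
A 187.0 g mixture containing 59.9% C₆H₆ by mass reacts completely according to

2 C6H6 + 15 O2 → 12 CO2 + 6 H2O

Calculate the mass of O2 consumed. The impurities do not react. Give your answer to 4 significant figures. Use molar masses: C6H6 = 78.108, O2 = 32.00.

344.2 g

Mass of pure C6H6 = 187.0 g × 0.599 = 112.01 g.
n(C6H6) = 112.01 g / 78.108 g/mol = 1.4341 mol.
From the equation the C6H6:O2 mole ratio is 2:15, so n(O2) = 1.4341 × 15/2 = 10.756 mol.
Mass of O2 = 10.756 mol × 32.00 g/mol = 344.18 g.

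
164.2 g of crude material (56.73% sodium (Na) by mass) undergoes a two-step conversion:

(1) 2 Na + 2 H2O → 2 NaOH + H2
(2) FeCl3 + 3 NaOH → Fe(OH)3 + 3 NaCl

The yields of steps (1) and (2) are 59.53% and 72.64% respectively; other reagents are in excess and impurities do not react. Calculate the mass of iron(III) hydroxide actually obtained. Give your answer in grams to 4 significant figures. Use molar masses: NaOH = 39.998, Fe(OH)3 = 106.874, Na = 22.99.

62.42 g

Pure Na = 164.2 × 0.5673 = 93.151 g.
n(Na) = 93.151 / 22.99 = 4.0518 mol.
Step 1 (Na:NaOH = 2:2): theoretical n(NaOH) = 4.0518 mol; at 59.53% yield, n(NaOH) = 2.4120 mol.
Step 2 (NaOH:Fe(OH)3 = 3:1): theoretical n(Fe(OH)3) = 0.80401 mol, so theoretical mass = 0.80401 × 106.874 = 85.928 g.
At 72.64% yield, actual mass of Fe(OH)3 = 85.928 × 0.7264 = 62.418 g.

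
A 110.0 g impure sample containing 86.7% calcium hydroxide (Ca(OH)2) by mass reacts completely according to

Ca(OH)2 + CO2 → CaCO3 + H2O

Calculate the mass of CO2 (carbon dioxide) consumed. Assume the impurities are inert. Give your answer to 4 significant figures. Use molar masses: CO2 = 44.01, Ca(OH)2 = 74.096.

Mass of pure Ca(OH)2 = 110.0 g × 0.867 = 95.370 g.
n(Ca(OH)2) = 95.370 g / 74.096 g/mol = 1.2871 mol.
From the equation the Ca(OH)2:CO2 mole ratio is 1:1, so n(CO2) = 1.2871 × 1/1 = 1.2871 mol.
Mass of CO2 = 1.2871 mol × 44.01 g/mol = 56.646 g.

56.65 g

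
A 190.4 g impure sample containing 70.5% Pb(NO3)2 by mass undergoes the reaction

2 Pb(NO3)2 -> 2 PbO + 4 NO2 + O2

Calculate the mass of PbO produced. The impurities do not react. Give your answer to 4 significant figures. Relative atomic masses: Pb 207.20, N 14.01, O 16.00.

Mass of pure Pb(NO3)2 = 190.4 g × 0.705 = 134.23 g.
M(Pb(NO3)2) = 207.20 + 2(14.01) + 6(16.00) = 331.22 g/mol.
M(PbO) = 207.20 + 16.00 = 223.20 g/mol.
n(Pb(NO3)2) = 134.23 g / 331.22 g/mol = 0.40527 mol.
From the equation the Pb(NO3)2:PbO mole ratio is 2:2, so n(PbO) = 0.40527 × 2/2 = 0.40527 mol.
Mass of PbO = 0.40527 mol × 223.20 g/mol = 90.455 g.

90.46 g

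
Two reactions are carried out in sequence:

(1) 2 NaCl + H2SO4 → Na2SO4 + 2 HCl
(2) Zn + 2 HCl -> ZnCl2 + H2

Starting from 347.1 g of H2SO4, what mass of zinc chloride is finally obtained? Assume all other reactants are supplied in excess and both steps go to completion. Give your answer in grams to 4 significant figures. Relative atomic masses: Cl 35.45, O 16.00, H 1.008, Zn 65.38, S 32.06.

482.3 g

M(H2SO4) = 2(1.008) + 32.06 + 4(16.00) = 98.076 g/mol.
M(ZnCl2) = 65.38 + 2(35.45) = 136.28 g/mol.
n(H2SO4) = 347.10 / 98.076 = 3.5391 mol.
Step 1 gives a 1:2 ratio of H2SO4 to HCl, so n(HCl) = 7.0782 mol.
In step 2 the HCl:ZnCl2 ratio is 2:1, so n(ZnCl2) = 3.5391 mol.
Mass of ZnCl2 = 3.5391 × 136.28 = 482.31 g.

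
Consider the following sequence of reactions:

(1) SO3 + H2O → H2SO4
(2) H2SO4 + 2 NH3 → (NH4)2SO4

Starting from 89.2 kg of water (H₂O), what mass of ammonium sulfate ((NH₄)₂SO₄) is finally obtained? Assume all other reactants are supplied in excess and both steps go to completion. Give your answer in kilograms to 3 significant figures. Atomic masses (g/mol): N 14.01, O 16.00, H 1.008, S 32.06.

M(H2O) = 2(1.008) + 16.00 = 18.016 g/mol.
M((NH4)2SO4) = 2(14.01) + 8(1.008) + 32.06 + 4(16.00) = 132.144 g/mol.
89.2 kg = 89200 g.
n(H2O) = 89200 / 18.016 = 4951 mol.
Step 1 gives a 1:1 ratio of H2O to H2SO4, so n(H2SO4) = 4951 mol.
In step 2 the H2SO4:(NH4)2SO4 ratio is 1:1, so n((NH4)2SO4) = 4951 mol.
Mass of (NH4)2SO4 = 4951 × 132.144 = 654300 g = 654 kg.

654 kg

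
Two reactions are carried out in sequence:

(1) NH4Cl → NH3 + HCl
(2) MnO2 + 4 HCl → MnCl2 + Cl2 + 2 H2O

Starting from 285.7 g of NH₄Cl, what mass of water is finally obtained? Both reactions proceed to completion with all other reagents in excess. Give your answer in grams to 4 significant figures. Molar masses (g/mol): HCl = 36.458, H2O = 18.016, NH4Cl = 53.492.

n(NH4Cl) = 285.70 / 53.492 = 5.3410 mol.
Step 1 gives a 1:1 ratio of NH4Cl to HCl, so n(HCl) = 5.3410 mol.
In step 2 the HCl:H2O ratio is 4:2, so n(H2O) = 2.6705 mol.
Mass of H2O = 2.6705 × 18.016 = 48.112 g.

48.11 g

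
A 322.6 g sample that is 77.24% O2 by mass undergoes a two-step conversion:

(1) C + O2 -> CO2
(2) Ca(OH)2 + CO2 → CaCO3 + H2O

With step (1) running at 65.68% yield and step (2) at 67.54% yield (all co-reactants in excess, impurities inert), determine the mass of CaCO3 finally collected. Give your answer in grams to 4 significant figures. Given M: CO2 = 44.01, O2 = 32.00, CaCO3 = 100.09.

345.7 g

Pure O2 = 322.6 × 0.7724 = 249.18 g.
n(O2) = 249.18 / 32.00 = 7.7868 mol.
Step 1 (O2:CO2 = 1:1): theoretical n(CO2) = 7.7868 mol; at 65.68% yield, n(CO2) = 5.1143 mol.
Step 2 (CO2:CaCO3 = 1:1): theoretical n(CaCO3) = 5.1143 mol, so theoretical mass = 5.1143 × 100.09 = 511.89 g.
At 67.54% yield, actual mass of CaCO3 = 511.89 × 0.6754 = 345.73 g.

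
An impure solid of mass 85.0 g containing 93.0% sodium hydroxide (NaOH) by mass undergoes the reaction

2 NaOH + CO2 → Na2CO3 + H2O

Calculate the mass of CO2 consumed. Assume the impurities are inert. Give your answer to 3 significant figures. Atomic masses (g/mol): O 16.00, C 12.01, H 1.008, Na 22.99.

43.5 g

Mass of pure NaOH = 85.0 g × 0.930 = 79.05 g.
M(NaOH) = 22.99 + 16.00 + 1.008 = 39.998 g/mol.
M(CO2) = 12.01 + 2(16.00) = 44.01 g/mol.
n(NaOH) = 79.05 g / 39.998 g/mol = 1.976 mol.
From the equation the NaOH:CO2 mole ratio is 2:1, so n(CO2) = 1.976 × 1/2 = 0.9882 mol.
Mass of CO2 = 0.9882 mol × 44.01 g/mol = 43.49 g.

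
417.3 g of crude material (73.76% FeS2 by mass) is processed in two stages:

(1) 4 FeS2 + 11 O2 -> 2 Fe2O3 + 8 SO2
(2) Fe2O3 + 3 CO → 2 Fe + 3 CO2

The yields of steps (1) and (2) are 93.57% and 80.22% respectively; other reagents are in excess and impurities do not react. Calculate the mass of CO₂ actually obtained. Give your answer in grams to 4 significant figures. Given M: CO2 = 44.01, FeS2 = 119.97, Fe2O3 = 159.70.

127.1 g

Pure FeS2 = 417.3 × 0.7376 = 307.80 g.
n(FeS2) = 307.80 / 119.97 = 2.5656 mol.
Step 1 (FeS2:Fe2O3 = 4:2): theoretical n(Fe2O3) = 1.2828 mol; at 93.57% yield, n(Fe2O3) = 1.2003 mol.
Step 2 (Fe2O3:CO2 = 1:3): theoretical n(CO2) = 3.6010 mol, so theoretical mass = 3.6010 × 44.01 = 158.48 g.
At 80.22% yield, actual mass of CO2 = 158.48 × 0.8022 = 127.13 g.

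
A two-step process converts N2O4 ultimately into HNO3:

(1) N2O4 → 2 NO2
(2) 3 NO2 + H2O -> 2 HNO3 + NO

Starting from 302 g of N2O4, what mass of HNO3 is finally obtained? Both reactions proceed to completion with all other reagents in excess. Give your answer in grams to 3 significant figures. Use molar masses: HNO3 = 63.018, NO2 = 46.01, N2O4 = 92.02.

n(N2O4) = 302.0 / 92.02 = 3.282 mol.
Step 1 gives a 1:2 ratio of N2O4 to NO2, so n(NO2) = 6.564 mol.
In step 2 the NO2:HNO3 ratio is 3:2, so n(HNO3) = 4.376 mol.
Mass of HNO3 = 4.376 × 63.018 = 275.8 g.

276 g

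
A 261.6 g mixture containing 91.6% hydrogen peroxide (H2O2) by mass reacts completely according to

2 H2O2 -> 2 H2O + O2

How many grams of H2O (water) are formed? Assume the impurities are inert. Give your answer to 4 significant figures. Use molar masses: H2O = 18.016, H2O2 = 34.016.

126.9 g

Mass of pure H2O2 = 261.6 g × 0.916 = 239.63 g.
n(H2O2) = 239.63 g / 34.016 g/mol = 7.0445 mol.
From the equation the H2O2:H2O mole ratio is 2:2, so n(H2O) = 7.0445 × 2/2 = 7.0445 mol.
Mass of H2O = 7.0445 mol × 18.016 g/mol = 126.91 g.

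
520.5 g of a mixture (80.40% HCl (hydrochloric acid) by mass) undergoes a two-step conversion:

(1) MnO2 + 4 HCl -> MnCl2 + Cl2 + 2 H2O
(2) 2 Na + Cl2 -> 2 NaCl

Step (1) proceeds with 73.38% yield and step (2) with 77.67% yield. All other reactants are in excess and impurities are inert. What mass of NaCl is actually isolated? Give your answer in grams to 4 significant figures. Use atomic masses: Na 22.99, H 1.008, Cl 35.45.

Pure HCl = 520.5 × 0.8040 = 418.48 g.
M(HCl) = 1.008 + 35.45 = 36.458 g/mol.
M(NaCl) = 22.99 + 35.45 = 58.44 g/mol.
n(HCl) = 418.48 / 36.458 = 11.478 mol.
Step 1 (HCl:Cl2 = 4:1): theoretical n(Cl2) = 2.8696 mol; at 73.38% yield, n(Cl2) = 2.1057 mol.
Step 2 (Cl2:NaCl = 1:2): theoretical n(NaCl) = 4.2115 mol, so theoretical mass = 4.2115 × 58.44 = 246.12 g.
At 77.67% yield, actual mass of NaCl = 246.12 × 0.7767 = 191.16 g.

191.2 g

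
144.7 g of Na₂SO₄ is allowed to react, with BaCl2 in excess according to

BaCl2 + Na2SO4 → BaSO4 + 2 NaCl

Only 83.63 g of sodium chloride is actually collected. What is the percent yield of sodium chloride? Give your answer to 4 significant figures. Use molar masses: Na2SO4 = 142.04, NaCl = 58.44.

n(Na2SO4) = 144.70 g / 142.04 g/mol = 1.0187 mol.
From the equation the Na2SO4:NaCl mole ratio is 1:2, so n(NaCl) = 1.0187 × 2/1 = 2.0375 mol.
Mass of NaCl = 2.0375 mol × 58.44 g/mol = 119.07 g.
This is the theoretical yield. Percent yield = 83.63 g / 119.07 g × 100% = 70.237%.

70.24 %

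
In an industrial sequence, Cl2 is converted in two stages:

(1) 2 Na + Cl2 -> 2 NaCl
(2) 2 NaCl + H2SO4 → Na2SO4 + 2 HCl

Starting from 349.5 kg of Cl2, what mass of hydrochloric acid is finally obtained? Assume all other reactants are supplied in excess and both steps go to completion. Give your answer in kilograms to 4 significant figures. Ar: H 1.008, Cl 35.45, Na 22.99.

359.4 kg

M(Cl2) = 2(35.45) = 70.90 g/mol.
M(HCl) = 1.008 + 35.45 = 36.458 g/mol.
349.5 kg = 349500 g.
n(Cl2) = 349500 / 70.90 = 4929.5 mol.
Step 1 gives a 1:2 ratio of Cl2 to NaCl, so n(NaCl) = 9859.0 mol.
In step 2 the NaCl:HCl ratio is 2:2, so n(HCl) = 9859.0 mol.
Mass of HCl = 9859.0 × 36.458 = 359440 g = 359.4 kg.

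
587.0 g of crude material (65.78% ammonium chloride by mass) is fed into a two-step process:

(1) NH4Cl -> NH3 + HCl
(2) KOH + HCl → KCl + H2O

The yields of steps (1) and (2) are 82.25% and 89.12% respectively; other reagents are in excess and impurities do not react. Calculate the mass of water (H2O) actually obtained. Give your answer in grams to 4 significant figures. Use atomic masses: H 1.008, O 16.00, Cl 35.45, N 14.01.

95.33 g

Pure NH4Cl = 587.0 × 0.6578 = 386.13 g.
M(NH4Cl) = 14.01 + 4(1.008) + 35.45 = 53.492 g/mol.
M(H2O) = 2(1.008) + 16.00 = 18.016 g/mol.
n(NH4Cl) = 386.13 / 53.492 = 7.2184 mol.
Step 1 (NH4Cl:HCl = 1:1): theoretical n(HCl) = 7.2184 mol; at 82.25% yield, n(HCl) = 5.9372 mol.
Step 2 (HCl:H2O = 1:1): theoretical n(H2O) = 5.9372 mol, so theoretical mass = 5.9372 × 18.016 = 106.96 g.
At 89.12% yield, actual mass of H2O = 106.96 × 0.8912 = 95.326 g.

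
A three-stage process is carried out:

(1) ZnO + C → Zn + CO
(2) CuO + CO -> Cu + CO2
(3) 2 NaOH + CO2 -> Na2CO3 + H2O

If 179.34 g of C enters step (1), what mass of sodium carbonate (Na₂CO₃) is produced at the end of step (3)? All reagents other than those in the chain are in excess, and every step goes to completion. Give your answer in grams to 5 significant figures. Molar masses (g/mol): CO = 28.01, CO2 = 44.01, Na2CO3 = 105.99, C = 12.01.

1582.7 g

n(C) = 179.34 / 12.01 = 14.9326 mol.
Reaction (1): C→CO ratio 1:1 ⇒ n(CO) = 14.9326 mol.
Reaction (2): CO→CO2 ratio 1:1 ⇒ n(CO2) = 14.9326 mol.
Reaction (3): CO2→Na2CO3 ratio 1:1 ⇒ n(Na2CO3) = 14.9326 mol.
Mass of Na2CO3 = 14.9326 × 105.99 = 1582.70 g.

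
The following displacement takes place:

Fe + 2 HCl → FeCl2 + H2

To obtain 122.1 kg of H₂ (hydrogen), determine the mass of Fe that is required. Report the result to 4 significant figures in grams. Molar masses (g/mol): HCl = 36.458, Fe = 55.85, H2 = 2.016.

Convert: 122.1 kg = 122100 g.
n(H2) = 122100 g / 2.016 g/mol = 60565 mol.
From the equation the H2:Fe mole ratio is 1:1, so n(Fe) = 60565 × 1/1 = 60565 mol.
Mass of Fe = 60565 mol × 55.85 g/mol = 3.3826 × 10^6 g.

3383000 g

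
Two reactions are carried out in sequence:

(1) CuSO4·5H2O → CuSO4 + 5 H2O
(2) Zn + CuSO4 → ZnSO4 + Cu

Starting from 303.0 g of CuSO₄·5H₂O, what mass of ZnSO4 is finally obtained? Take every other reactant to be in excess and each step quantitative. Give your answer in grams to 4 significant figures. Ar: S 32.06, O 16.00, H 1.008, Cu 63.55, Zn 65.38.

M(CuSO4·5H2O) = 63.55 + 32.06 + 9(16.00) + 10(1.008) = 249.69 g/mol.
M(ZnSO4) = 65.38 + 32.06 + 4(16.00) = 161.44 g/mol.
n(CuSO4·5H2O) = 303.00 / 249.69 = 1.2135 mol.
Step 1 gives a 1:1 ratio of CuSO4·5H2O to CuSO4, so n(CuSO4) = 1.2135 mol.
In step 2 the CuSO4:ZnSO4 ratio is 1:1, so n(ZnSO4) = 1.2135 mol.
Mass of ZnSO4 = 1.2135 × 161.44 = 195.91 g.

195.9 g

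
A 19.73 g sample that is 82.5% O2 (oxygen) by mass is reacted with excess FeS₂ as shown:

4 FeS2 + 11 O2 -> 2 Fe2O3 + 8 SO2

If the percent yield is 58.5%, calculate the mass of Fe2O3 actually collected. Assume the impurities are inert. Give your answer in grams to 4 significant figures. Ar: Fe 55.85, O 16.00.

8.640 g

Pure O2 available = 19.73 g × 0.825 = 16.277 g.
M(O2) = 2(16.00) = 32.00 g/mol.
M(Fe2O3) = 2(55.85) + 3(16.00) = 159.70 g/mol.
n(O2) = 16.277 g / 32.00 g/mol = 0.50866 mol.
From the equation the O2:Fe2O3 mole ratio is 11:2, so n(Fe2O3) = 0.50866 × 2/11 = 0.092484 mol.
Mass of Fe2O3 = 0.092484 mol × 159.70 g/mol = 14.770 g.
Actual mass collected = 14.770 g × 0.585 = 8.6403 g.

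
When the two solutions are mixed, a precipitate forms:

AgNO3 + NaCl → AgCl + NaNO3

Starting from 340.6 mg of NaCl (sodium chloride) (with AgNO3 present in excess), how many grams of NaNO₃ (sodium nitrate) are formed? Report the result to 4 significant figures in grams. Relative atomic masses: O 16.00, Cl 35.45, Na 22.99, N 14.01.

M(NaCl) = 22.99 + 35.45 = 58.44 g/mol.
M(NaNO3) = 22.99 + 14.01 + 3(16.00) = 85.00 g/mol.
Convert: 340.6 mg = 0.34060 g.
n(NaCl) = 0.34060 g / 58.44 g/mol = 0.0058282 mol.
From the equation the NaCl:NaNO3 mole ratio is 1:1, so n(NaNO3) = 0.0058282 × 1/1 = 0.0058282 mol.
Mass of NaNO3 = 0.0058282 mol × 85.00 g/mol = 0.49540 g.

0.4954 g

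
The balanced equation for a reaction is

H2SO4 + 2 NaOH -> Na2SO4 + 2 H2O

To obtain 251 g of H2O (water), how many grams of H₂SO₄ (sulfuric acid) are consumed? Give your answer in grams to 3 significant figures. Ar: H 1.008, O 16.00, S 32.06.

683 g

M(H2O) = 2(1.008) + 16.00 = 18.016 g/mol.
M(H2SO4) = 2(1.008) + 32.06 + 4(16.00) = 98.076 g/mol.
n(H2O) = 251.0 g / 18.016 g/mol = 13.93 mol.
From the equation the H2O:H2SO4 mole ratio is 2:1, so n(H2SO4) = 13.93 × 1/2 = 6.966 mol.
Mass of H2SO4 = 6.966 mol × 98.076 g/mol = 683.2 g.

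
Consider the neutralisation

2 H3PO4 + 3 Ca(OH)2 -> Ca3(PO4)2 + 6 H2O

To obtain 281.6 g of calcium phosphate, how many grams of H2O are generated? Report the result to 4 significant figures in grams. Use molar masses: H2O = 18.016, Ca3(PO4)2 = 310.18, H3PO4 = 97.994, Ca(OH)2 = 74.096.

n(Ca3(PO4)2) = 281.60 g / 310.18 g/mol = 0.90786 mol.
From the equation the Ca3(PO4)2:H2O mole ratio is 1:6, so n(H2O) = 0.90786 × 6/1 = 5.4472 mol.
Mass of H2O = 5.4472 mol × 18.016 g/mol = 98.136 g.

98.14 g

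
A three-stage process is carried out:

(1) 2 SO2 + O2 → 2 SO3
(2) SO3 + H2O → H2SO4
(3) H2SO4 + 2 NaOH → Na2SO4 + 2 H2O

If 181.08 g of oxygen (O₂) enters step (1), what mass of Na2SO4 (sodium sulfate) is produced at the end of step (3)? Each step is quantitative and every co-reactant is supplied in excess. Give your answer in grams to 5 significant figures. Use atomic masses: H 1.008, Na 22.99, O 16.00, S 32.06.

M(O2) = 2(16.00) = 32.00 g/mol.
M(Na2SO4) = 2(22.99) + 32.06 + 4(16.00) = 142.04 g/mol.
n(O2) = 181.08 / 32.00 = 5.65875 mol.
Reaction (1): O2→SO3 ratio 1:2 ⇒ n(SO3) = 11.3175 mol.
Reaction (2): SO3→H2SO4 ratio 1:1 ⇒ n(H2SO4) = 11.3175 mol.
Reaction (3): H2SO4→Na2SO4 ratio 1:1 ⇒ n(Na2SO4) = 11.3175 mol.
Mass of Na2SO4 = 11.3175 × 142.04 = 1607.54 g.

1607.5 g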